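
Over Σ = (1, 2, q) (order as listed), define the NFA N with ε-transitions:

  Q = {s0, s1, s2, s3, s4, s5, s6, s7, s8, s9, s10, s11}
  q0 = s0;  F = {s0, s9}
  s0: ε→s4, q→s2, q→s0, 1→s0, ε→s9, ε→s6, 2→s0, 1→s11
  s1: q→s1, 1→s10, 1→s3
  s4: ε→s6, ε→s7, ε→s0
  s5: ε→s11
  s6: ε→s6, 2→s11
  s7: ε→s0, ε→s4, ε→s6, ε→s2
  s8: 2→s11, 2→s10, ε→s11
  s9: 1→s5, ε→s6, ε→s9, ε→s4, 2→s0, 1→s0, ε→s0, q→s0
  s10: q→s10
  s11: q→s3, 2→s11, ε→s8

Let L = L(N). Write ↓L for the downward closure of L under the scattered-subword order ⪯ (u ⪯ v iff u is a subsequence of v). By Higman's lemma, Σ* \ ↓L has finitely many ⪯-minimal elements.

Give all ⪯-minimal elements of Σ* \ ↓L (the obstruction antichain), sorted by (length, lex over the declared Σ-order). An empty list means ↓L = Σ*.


|Q|=12, |F|=2, |δ|=36 (18 ε).
min D↑ (1 st, q0=0, F={}): 0:1→0,2→0,q→0.
L(D↑) = ∅; no obstructions.

min(Σ*\↓L) = [].


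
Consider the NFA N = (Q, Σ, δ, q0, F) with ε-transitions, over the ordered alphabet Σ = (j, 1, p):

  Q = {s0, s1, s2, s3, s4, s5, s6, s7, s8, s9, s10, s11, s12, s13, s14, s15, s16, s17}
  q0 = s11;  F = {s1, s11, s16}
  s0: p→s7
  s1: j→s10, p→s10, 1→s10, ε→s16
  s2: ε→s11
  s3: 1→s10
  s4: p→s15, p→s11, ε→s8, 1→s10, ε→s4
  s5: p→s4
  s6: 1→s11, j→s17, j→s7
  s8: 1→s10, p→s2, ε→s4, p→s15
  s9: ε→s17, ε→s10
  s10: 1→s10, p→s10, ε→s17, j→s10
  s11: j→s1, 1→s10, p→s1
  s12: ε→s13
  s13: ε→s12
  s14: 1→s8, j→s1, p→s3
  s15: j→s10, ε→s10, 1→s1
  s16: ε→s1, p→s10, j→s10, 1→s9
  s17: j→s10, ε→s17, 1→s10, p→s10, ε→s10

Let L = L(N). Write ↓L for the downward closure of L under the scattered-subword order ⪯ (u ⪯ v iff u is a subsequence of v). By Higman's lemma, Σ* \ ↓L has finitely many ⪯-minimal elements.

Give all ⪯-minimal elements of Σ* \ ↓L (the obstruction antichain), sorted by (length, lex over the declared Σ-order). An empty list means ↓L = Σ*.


A = [1, jj, jp, pj, pp].

|Q|=18, |F|=3, |δ|=46 (14 ε).
min D↑ (3 st, q0=0, F={2}): 0:j→1,1→2,p→1 1:j→2,1→2,p→2 2:j→2,1→2,p→2.
'1': run [6, 3] end={s10,s17,s9} rej; 1/1 del acc.
'jj': N↓-sim [6, 5, 2] end={s10,s17} — reject; 2/2 deletions ∈↓L.
'jp': |S_i|=[6, 5, 2] end={s10,s17} — reject; 2/2 del acc.
'pj': N↓-sim [6, 5, 2] end={s10,s17} ∉↓L; 2/2 single-dels accept.
'pp': |S_i|=[6, 5, 2] end={s10,s17} — reject; 2/2 single-dels accept.
5 minimals (antichain).


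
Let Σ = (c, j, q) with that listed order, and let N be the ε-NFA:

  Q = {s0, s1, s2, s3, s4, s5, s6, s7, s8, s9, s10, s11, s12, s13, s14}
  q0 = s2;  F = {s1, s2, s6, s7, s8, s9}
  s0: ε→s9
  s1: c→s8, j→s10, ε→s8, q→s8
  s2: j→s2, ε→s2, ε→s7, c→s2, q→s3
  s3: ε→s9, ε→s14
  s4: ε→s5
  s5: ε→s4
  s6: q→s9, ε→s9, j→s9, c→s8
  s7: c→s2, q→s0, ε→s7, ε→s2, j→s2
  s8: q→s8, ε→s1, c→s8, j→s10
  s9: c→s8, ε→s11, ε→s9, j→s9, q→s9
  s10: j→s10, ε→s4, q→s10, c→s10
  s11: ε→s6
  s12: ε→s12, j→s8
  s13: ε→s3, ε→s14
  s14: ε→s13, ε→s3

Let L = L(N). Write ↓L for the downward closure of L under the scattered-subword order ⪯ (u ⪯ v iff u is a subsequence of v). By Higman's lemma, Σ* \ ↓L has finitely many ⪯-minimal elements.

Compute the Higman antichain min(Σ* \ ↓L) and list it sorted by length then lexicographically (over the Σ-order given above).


min(Σ*\↓L) = [qcj].

|Q|=15, |F|=6, |δ|=43 (21 ε).
min D↑ (4 st, q0=0, F={3}): 0:c→0,j→0,q→1 1:c→2,j→1,q→1 2:c→2,j→3,q→2 3:c→3,j→3,q→3 (ε-aug+det+¬).
'qcj': run [14, 12, 5, 3] end={s10,s4,s5} rej; 3/3 deletions ∈↓L.
1 words, ⪯-incomp.


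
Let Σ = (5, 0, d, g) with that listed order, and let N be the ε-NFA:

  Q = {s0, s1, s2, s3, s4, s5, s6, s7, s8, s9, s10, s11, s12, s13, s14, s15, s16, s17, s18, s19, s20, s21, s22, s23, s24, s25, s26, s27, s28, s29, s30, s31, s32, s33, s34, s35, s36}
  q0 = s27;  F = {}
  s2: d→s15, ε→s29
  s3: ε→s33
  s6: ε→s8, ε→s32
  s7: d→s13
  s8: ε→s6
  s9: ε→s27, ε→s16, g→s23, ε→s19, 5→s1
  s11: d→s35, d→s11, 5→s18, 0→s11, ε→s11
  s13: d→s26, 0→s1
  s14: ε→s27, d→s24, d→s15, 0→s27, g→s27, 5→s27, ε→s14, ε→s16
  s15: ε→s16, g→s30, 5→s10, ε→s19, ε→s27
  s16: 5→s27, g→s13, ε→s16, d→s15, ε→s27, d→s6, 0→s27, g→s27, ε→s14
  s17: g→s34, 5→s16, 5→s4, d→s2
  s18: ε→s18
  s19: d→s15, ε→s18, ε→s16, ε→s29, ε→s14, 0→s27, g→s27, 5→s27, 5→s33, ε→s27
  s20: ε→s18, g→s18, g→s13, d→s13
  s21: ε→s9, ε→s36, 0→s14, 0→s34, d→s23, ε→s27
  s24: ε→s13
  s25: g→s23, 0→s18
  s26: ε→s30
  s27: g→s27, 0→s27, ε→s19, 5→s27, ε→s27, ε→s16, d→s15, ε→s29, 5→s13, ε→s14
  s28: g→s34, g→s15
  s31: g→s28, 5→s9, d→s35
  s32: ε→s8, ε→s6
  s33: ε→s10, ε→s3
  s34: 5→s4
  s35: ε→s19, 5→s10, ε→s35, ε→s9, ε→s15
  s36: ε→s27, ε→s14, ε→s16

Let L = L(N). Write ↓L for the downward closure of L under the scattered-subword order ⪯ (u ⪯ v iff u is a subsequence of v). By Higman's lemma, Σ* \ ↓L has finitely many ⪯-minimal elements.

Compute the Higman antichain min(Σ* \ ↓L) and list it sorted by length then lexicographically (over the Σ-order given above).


|Q|=37, |F|=0, |δ|=98 (46 ε).
min D↑ (1 st, q0=0, F={0}): 0:5→0,0→0,d→0,g→0 [Hopcroft].
ε ∈ L(D↑) ⇒ ↓L = ∅.

A = [ε].


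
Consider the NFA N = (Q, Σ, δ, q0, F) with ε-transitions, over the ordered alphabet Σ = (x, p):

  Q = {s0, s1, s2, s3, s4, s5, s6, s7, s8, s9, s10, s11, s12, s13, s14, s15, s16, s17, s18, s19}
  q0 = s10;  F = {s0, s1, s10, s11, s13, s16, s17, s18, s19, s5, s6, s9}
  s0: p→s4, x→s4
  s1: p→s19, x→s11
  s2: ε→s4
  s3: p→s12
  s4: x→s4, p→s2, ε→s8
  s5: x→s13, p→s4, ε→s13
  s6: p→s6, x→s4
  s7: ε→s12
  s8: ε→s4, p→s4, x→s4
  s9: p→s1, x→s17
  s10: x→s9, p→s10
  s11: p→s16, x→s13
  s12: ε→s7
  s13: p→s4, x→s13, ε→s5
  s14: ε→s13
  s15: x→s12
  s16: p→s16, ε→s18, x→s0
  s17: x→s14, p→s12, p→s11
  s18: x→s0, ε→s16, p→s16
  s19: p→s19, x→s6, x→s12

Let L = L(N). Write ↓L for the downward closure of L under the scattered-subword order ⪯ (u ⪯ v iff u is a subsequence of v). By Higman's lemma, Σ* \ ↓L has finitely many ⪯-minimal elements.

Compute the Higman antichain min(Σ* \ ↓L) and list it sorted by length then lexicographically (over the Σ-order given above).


|Q|=20, |F|=12, |δ|=42 (10 ε).
min D↑ (11 st, q0=0, F={7}): 0:x→1,p→0 1:x→2,p→3 2:x→4,p→5 3:x→5,p→6 4:x→4,p→7 5:x→4,p→8 6:x→9,p→6 7:x→7,p→7 8:x→10,p→8 9:x→7,p→9 10:x→7,p→7.
'xxxp': N↓-sim [18, 17, 14, 7, 3] end={s2,s4,s8} rej; 4/4 deletions ∈↓L.
'xppxx': |S_i|=[18, 17, 14, 10, 7, 3] end={s2,s4,s8} rej; 5/5 deletions ∈↓L.
2 words, ⪯-incomp.

A = [xxxp, xppxx].


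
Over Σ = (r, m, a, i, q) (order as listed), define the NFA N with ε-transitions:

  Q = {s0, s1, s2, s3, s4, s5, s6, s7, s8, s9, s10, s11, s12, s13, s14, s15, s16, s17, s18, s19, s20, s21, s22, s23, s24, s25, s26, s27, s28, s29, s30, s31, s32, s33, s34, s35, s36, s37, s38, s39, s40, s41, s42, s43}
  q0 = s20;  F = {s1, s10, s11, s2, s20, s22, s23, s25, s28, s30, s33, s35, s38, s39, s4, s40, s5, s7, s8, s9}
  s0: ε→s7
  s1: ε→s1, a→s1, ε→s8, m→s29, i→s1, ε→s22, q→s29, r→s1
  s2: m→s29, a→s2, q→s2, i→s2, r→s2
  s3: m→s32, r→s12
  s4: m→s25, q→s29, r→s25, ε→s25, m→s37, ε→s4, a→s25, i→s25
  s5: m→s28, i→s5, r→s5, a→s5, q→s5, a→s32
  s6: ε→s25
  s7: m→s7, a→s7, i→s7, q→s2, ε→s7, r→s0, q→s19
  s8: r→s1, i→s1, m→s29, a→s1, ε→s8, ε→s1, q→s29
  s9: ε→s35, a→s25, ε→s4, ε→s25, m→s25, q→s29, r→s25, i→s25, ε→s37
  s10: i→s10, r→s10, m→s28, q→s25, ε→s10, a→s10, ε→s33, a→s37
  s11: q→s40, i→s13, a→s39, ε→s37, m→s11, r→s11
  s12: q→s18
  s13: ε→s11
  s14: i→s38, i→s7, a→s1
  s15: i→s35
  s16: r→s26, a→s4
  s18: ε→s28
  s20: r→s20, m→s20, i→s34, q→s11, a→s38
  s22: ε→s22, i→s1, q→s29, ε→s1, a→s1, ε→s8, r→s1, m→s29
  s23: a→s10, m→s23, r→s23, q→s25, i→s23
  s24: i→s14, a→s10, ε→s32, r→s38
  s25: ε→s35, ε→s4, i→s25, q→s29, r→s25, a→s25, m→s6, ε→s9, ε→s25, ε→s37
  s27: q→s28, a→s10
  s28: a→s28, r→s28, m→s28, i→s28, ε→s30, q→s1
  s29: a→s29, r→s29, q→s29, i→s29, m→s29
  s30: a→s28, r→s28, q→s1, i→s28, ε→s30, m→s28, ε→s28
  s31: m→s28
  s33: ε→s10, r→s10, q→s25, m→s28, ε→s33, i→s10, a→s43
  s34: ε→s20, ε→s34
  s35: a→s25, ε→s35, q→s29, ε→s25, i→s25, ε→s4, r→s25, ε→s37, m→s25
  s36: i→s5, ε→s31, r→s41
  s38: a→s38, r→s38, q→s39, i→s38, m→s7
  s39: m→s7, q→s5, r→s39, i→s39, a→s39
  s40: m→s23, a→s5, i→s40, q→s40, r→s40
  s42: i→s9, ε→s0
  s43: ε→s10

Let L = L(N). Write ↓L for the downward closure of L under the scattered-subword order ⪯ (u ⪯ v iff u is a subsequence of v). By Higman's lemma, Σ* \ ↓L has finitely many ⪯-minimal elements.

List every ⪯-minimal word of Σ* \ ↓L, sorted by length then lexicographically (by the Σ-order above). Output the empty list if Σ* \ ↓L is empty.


|Q|=44, |F|=20, |δ|=169 (42 ε).
min D↑ (14 st, q0=0, F={9}): 0:r→0,m→0,a→1,i→0,q→2 1:r→1,m→3,a→1,i→1,q→4 2:r→2,m→2,a→4,i→2,q→5 3:r→3,m→3,a→3,i→3,q→6 4:r→4,m→3,a→4,i→4,q→7 5:r→5,m→8,a→7,i→5,q→5 6:r→6,m→9,a→6,i→6,q→6 7:r→7,m→10,a→7,i→7,q→7 8:r→8,m→8,a→11,i→8,q→12 9:r→9,m→9,a→9,i→9,q→9 10:r→10,m→10,a→10,i→10,q→13 11:r→11,m→10,a→11,i→11,q→12 12:r→12,m→12,a→12,i→12,q→9 13:r→13,m→9,a→13,i→13,q→9 [Hopcroft].
'amqm': run [29, 23, 16, 6, 1] end={s29} rej; 4/4 deletions ∈↓L.
'qqmqq': run [29, 26, 21, 16, 10, 1] end={s29} rej; 5/5 single-dels accept.
2 obstructions.

Antichain: [amqm, qqmqq].


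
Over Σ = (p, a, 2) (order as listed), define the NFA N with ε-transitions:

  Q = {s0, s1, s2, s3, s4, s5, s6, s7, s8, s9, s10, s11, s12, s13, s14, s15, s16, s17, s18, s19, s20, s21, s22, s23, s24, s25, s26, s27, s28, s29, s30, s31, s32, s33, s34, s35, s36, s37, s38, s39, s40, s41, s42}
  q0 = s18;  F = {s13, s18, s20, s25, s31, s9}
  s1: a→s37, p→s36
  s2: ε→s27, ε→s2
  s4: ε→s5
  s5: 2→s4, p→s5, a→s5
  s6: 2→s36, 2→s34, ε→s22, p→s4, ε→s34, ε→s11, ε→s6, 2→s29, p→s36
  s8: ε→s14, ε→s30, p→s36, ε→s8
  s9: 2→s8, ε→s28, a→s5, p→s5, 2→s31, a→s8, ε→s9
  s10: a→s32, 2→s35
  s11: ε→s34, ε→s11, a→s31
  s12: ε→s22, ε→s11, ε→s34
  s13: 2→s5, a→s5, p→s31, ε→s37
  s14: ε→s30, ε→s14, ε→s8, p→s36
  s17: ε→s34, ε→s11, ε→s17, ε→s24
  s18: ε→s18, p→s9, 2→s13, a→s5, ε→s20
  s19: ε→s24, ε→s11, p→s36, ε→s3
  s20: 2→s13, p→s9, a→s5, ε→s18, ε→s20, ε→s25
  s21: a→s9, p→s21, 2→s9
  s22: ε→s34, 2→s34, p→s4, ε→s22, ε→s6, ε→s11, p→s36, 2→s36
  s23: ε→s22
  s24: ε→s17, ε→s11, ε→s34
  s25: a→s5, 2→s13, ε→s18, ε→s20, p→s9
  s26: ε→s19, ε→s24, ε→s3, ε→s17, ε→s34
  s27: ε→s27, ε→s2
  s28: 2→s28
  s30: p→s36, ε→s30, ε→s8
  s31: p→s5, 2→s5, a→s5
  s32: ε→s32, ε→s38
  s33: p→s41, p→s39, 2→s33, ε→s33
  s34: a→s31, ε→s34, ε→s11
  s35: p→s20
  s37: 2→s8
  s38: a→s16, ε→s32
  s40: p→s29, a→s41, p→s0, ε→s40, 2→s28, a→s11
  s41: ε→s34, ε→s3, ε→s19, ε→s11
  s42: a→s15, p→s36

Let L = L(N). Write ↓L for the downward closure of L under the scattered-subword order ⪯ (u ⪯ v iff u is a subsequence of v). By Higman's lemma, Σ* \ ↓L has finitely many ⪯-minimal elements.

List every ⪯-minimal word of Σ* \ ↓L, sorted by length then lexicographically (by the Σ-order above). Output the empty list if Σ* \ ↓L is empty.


min(Σ*\↓L) = [a, pp, 22].

|Q|=43, |F|=6, |δ|=122 (63 ε).
min D↑ (5 st, q0=0, F={2}): 0:p→1,a→2,2→3 1:p→2,a→2,2→4 2:p→2,a→2,2→2 3:p→4,a→2,2→2 4:p→2,a→2,2→2 [Hopcroft].
'a': run [14, 6] end={s14,s30,s36,s4,s5,s8} rej; 1/1 deletions ∈↓L.
'pp': |S_i|=[14, 9, 3] end={s36,s4,s5} rej; 2/2 deletions ∈↓L.
'22': |S_i|=[14, 10, 7] end={s14,s28,s30,s36,s4,s5,s8} — reject; 2/2 single-dels accept.
3 minimals (antichain).


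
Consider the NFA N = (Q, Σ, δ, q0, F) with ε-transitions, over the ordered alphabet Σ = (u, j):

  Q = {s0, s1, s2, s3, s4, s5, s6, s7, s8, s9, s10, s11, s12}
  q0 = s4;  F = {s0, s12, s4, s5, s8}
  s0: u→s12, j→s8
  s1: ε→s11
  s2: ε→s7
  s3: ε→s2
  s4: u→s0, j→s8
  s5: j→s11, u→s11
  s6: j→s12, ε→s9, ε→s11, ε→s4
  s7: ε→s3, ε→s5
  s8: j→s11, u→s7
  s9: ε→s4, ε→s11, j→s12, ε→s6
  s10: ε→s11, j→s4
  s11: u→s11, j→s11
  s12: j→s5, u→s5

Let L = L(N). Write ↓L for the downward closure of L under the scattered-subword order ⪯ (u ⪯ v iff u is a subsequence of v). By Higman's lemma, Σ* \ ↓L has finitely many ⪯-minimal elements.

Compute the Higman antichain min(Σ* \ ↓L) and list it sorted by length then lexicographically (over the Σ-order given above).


min(Σ*\↓L) = [jj, juu, uuuu, uuuj, uuju].

|Q|=13, |F|=5, |δ|=27 (12 ε).
min D↑ (6 st, q0=0, F={5}): 0:u→1,j→2 1:u→3,j→2 2:u→4,j→5 3:u→4,j→4 4:u→5,j→5 5:u→5,j→5 [Hopcroft].
'jj': N↓-sim [9, 6, 1] end={s11} rej; 2/2 del acc.
'juu': |S_i|=[9, 6, 5, 1] end={s11} ∉↓L; 3/3 del acc.
'uuuu': N↓-sim [9, 8, 6, 2, 1] end={s11} — reject; 4/4 single-dels accept.
'uuuj': |S_i|=[9, 8, 6, 2, 1] end={s11} — reject; 4/4 del acc.
'uuju': |S_i|=[9, 8, 6, 2, 1] end={s11} ∉↓L; 4/4 deletions ∈↓L.
5 words, ⪯-incomp.


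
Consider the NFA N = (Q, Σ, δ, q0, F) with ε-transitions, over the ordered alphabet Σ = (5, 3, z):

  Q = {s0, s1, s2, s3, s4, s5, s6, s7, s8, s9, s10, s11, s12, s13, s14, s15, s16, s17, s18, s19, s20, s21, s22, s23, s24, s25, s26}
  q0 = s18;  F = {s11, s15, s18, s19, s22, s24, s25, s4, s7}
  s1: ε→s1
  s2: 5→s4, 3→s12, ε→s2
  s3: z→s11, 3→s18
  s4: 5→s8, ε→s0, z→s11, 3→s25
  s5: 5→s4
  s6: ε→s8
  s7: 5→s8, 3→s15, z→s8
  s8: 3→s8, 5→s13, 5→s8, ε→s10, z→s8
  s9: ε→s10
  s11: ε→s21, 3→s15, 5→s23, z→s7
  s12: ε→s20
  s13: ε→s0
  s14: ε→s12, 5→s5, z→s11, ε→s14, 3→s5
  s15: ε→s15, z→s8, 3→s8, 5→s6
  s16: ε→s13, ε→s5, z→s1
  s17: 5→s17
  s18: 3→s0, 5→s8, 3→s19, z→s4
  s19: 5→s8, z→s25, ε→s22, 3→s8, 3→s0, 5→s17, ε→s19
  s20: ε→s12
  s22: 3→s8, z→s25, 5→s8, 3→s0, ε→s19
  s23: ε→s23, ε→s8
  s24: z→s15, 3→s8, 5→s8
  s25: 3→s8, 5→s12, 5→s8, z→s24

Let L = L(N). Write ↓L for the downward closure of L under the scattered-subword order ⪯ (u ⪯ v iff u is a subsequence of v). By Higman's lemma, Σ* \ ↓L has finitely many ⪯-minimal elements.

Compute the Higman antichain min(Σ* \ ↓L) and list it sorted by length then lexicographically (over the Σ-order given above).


Antichain: [5, 33, zz3z, zzzz].

|Q|=27, |F|=9, |δ|=66 (20 ε).
min D↑ (9 st, q0=0, F={1}): 0:5→1,3→2,z→3 1:5→1,3→1,z→1 2:5→1,3→1,z→4 3:5→1,3→4,z→5 4:5→1,3→1,z→6 5:5→1,3→7,z→8 6:5→1,3→1,z→7 7:5→1,3→1,z→1 8:5→1,3→7,z→1 (ε-aug+det+¬).
'5': |S_i|=[19, 9] end={s0,s10,s12,s13,s17,s20,s23,s6,s8} — reject; 1/1 single-dels accept.
'33': N↓-sim [19, 13, 4] end={s0,s10,s13,s8} — reject; 2/2 del acc.
'zz3z': N↓-sim [19, 15, 11, 6, 4] end={s0,s10,s13,s8} rej; 4/4 single-dels accept.
'zzzz': run [19, 15, 11, 7, 4] end={s0,s10,s13,s8} ∉↓L; 4/4 deletions ∈↓L.
4 obstructions.


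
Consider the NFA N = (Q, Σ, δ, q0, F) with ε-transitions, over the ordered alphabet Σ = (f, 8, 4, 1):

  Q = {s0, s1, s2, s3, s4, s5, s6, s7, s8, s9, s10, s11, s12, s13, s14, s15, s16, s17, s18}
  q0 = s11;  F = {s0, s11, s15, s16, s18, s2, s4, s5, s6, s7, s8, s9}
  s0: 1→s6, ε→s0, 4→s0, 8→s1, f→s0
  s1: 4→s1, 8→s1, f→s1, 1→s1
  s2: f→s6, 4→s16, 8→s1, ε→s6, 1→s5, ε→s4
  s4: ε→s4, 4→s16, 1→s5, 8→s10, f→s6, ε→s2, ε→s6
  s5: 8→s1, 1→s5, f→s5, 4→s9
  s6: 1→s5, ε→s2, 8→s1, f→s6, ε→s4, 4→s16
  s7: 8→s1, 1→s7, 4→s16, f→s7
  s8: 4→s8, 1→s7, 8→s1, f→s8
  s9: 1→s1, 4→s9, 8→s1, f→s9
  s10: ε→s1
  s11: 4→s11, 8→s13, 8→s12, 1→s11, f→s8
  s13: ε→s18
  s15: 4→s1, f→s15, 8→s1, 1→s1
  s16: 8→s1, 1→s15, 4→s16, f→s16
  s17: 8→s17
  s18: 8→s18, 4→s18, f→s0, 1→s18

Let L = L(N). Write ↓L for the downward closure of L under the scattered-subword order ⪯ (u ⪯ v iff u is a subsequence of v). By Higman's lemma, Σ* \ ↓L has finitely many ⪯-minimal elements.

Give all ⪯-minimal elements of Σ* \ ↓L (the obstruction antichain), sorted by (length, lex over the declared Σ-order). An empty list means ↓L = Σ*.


|Q|=19, |F|=12, |δ|=64 (10 ε).
min D↑ (11 st, q0=0, F={3}): 0:f→1,8→2,4→0,1→0 1:f→1,8→3,4→1,1→4 2:f→5,8→2,4→2,1→2 3:f→3,8→3,4→3,1→3 4:f→4,8→3,4→6,1→4 5:f→5,8→3,4→5,1→7 6:f→6,8→3,4→6,1→8 7:f→7,8→3,4→6,1→9 8:f→8,8→3,4→3,1→3 9:f→9,8→3,4→10,1→9 10:f→10,8→3,4→10,1→3 (ε-aug+det+¬).
'f8': run [16, 12, 2] end={s1,s10} — reject; 2/2 del acc.
'f1414': |S_i|=[16, 12, 10, 4, 2, 1] end={s1} ∉↓L; 5/5 del acc.
'f1411': N↓-sim [16, 12, 10, 4, 2, 1] end={s1} — reject; 5/5 single-dels accept.
'8f1141': |S_i|=[16, 13, 10, 9, 4, 2, 1] end={s1} rej; 6/6 del acc.
4 obstructions.

A = [f8, f1414, f1411, 8f1141].


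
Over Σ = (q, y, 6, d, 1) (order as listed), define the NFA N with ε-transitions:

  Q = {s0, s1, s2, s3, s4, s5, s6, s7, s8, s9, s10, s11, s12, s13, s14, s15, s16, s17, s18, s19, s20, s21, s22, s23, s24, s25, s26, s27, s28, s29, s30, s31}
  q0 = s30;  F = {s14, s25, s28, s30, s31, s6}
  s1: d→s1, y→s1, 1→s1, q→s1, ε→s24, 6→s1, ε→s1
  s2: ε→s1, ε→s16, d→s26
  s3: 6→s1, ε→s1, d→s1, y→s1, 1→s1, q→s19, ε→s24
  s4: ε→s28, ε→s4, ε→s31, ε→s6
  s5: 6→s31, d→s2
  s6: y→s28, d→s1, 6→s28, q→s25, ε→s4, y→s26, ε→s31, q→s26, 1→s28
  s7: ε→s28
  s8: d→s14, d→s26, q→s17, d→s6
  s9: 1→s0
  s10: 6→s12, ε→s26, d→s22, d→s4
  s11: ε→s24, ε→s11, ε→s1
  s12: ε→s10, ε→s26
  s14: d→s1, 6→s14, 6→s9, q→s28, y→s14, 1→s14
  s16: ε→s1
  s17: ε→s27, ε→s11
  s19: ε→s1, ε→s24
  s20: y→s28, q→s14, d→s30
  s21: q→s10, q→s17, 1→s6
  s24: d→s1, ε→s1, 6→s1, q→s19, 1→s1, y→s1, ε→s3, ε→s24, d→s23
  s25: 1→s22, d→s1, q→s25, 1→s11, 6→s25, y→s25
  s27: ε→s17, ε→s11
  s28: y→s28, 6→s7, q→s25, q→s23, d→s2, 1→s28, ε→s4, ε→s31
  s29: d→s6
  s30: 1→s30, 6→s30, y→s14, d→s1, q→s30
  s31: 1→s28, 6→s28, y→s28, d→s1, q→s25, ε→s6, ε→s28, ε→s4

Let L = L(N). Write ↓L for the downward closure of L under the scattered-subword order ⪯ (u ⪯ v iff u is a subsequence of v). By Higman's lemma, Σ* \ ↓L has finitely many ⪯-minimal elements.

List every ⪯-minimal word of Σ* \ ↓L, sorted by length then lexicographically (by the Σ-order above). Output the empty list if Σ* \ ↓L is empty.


|Q|=32, |F|=6, |δ|=103 (34 ε).
min D↑ (5 st, q0=0, F={2}): 0:q→0,y→1,6→0,d→2,1→0 1:q→3,y→1,6→1,d→2,1→1 2:q→2,y→2,6→2,d→2,1→2 3:q→4,y→3,6→3,d→2,1→3 4:q→4,y→4,6→4,d→2,1→2 [Hopcroft].
'd': run [20, 8] end={s1,s16,s19,s2,s23,s24,s26,s3} — reject; 1/1 del acc.
'yqq1': |S_i|=[20, 19, 16, 9, 7] end={s1,s11,s19,s22,s23,s24,s3} rej; 4/4 single-dels accept.
2 words, ⪯-incomp.

min(Σ*\↓L) = [d, yqq1].


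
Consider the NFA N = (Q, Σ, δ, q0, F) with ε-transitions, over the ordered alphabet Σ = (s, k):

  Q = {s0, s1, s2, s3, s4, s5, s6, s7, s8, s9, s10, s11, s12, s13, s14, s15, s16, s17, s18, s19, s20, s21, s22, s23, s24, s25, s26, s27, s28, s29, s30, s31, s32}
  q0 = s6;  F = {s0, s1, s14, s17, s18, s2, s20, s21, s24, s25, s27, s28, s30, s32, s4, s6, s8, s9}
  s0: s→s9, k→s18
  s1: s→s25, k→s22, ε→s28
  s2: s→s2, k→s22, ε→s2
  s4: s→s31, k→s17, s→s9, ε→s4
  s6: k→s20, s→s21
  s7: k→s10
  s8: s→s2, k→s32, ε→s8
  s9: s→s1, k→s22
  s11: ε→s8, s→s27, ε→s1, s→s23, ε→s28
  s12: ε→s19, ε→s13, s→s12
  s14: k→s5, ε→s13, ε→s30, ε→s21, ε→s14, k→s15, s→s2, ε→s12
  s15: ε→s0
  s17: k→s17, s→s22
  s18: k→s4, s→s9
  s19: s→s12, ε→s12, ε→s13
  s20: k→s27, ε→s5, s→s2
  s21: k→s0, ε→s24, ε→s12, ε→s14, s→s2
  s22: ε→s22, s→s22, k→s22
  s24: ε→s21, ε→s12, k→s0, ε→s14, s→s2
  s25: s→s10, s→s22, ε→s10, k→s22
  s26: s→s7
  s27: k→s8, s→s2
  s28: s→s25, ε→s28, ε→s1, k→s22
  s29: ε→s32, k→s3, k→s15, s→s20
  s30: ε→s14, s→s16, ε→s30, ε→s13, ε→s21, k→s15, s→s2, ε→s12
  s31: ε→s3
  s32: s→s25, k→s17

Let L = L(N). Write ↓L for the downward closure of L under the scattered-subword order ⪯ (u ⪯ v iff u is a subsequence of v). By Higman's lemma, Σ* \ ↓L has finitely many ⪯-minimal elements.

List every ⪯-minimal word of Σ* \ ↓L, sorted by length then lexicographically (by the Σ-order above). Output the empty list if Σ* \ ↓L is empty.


Antichain: [ssk, ksk, skssss, skkkks, kkkkss, kkkkks].

|Q|=33, |F|=18, |δ|=86 (35 ε).
min D↑ (15 st, q0=0, F={6}): 0:s→1,k→2 1:s→3,k→4 2:s→3,k→5 3:s→3,k→6 4:s→7,k→8 5:s→3,k→9 6:s→6,k→6 7:s→10,k→6 8:s→7,k→11 9:s→3,k→12 10:s→13,k→6 11:s→7,k→14 12:s→13,k→14 13:s→6,k→6 14:s→6,k→14.
'ssk': |S_i|=[28, 23, 13, 1] end={s22} ∉↓L; 3/3 del acc.
'ksk': N↓-sim [28, 19, 9, 1] end={s22} rej; 3/3 deletions ∈↓L.
'skssss': run [28, 23, 14, 8, 5, 3, 2] end={s10,s22} ∉↓L; 6/6 deletions ∈↓L.
'skkkks': |S_i|=[28, 23, 14, 11, 10, 2, 1] end={s22} — reject; 6/6 deletions ∈↓L.
'kkkkss': N↓-sim [28, 19, 15, 13, 5, 3, 2] end={s10,s22} rej; 6/6 deletions ∈↓L.
'kkkkks': run [28, 19, 15, 13, 5, 2, 1] end={s22} ∉↓L; 6/6 del acc.
6 minimals (antichain).


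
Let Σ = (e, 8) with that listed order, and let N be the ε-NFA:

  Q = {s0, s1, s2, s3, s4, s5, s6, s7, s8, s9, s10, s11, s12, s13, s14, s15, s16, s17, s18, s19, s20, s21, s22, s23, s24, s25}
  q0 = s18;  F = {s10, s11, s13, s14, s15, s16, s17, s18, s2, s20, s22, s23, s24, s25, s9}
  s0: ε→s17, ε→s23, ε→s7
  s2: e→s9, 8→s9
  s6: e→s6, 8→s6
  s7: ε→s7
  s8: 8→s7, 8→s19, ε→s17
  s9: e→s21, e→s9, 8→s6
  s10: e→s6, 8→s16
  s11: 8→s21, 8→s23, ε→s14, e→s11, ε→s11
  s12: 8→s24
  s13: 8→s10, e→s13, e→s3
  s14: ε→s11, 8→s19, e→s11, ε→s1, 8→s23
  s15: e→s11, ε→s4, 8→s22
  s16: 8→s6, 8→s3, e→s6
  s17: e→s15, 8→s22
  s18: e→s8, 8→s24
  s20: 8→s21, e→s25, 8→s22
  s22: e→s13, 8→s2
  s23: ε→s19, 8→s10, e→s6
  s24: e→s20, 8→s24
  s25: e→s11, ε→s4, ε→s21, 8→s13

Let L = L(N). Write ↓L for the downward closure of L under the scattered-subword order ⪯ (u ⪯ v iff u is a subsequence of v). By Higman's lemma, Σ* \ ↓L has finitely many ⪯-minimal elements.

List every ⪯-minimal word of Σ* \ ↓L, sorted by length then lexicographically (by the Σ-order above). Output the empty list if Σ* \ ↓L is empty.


|Q|=26, |F|=15, |δ|=54 (13 ε).
min D↑ (15 st, q0=0, F={13}): 0:e→1,8→2 1:e→3,8→4 2:e→5,8→2 3:e→6,8→4 4:e→7,8→8 5:e→9,8→4 6:e→6,8→10 7:e→7,8→11 8:e→12,8→12 9:e→6,8→7 10:e→13,8→11 11:e→13,8→14 12:e→12,8→13 13:e→13,8→13 14:e→13,8→13 (ε-aug+det+¬).
'eee8e': N↓-sim [23, 21, 17, 12, 7, 1] end={s6} rej; 5/5 deletions ∈↓L.
'e8e8e': N↓-sim [23, 21, 12, 7, 4, 1] end={s6} — reject; 5/5 del acc.
'e88e8': N↓-sim [23, 21, 12, 7, 3, 1] end={s6} — reject; 5/5 del acc.
'e8888': run [23, 21, 12, 7, 5, 2] end={s3,s6} rej; 5/5 single-dels accept.
'8ee88e': N↓-sim [23, 19, 17, 14, 8, 4, 1] end={s6} — reject; 6/6 deletions ∈↓L.
5 words, ⪯-incomp.

A = [eee8e, e8e8e, e88e8, e8888, 8ee88e].


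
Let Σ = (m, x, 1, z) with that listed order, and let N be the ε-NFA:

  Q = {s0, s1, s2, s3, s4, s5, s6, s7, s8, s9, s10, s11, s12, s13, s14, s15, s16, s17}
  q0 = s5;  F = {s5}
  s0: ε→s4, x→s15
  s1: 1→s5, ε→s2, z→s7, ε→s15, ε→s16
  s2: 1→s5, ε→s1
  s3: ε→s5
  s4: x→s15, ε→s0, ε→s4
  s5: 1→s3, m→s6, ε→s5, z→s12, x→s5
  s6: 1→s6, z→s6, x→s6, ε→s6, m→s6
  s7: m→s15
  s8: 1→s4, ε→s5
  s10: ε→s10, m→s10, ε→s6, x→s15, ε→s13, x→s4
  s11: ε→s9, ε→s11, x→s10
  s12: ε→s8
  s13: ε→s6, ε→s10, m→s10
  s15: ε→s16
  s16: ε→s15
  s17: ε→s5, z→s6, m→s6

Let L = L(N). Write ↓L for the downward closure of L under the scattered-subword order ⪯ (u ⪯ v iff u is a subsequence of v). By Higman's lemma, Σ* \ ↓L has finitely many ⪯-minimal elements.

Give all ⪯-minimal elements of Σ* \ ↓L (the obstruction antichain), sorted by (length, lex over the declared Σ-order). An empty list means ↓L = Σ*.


min(Σ*\↓L) = [m].

|Q|=18, |F|=1, |δ|=44 (22 ε).
min D↑ (2 st, q0=0, F={1}): 0:m→1,x→0,1→0,z→0 1:m→1,x→1,1→1,z→1 (ε-aug+det+¬).
'm': |S_i|=[9, 1] end={s6} rej; 1/1 del acc.
1 obstructions.


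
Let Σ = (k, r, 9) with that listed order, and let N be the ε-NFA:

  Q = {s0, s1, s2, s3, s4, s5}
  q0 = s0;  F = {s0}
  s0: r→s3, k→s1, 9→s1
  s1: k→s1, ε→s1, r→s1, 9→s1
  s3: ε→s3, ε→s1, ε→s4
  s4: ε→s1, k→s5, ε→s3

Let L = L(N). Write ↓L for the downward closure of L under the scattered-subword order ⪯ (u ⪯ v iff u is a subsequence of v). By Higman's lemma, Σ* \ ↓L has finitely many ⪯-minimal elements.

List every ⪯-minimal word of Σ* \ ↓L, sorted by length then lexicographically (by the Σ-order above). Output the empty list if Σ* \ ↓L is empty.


|Q|=6, |F|=1, |δ|=13 (6 ε).
min D↑ (2 st, q0=0, F={1}): 0:k→1,r→1,9→1 1:k→1,r→1,9→1 [Hopcroft].
'k': N↓-sim [5, 2] end={s1,s5} — reject; 1/1 deletions ∈↓L.
'r': N↓-sim [5, 4] end={s1,s3,s4,s5} ∉↓L; 1/1 del acc.
'9': N↓-sim [5, 1] end={s1} rej; 1/1 del acc.
3 obstructions.

A = [k, r, 9].


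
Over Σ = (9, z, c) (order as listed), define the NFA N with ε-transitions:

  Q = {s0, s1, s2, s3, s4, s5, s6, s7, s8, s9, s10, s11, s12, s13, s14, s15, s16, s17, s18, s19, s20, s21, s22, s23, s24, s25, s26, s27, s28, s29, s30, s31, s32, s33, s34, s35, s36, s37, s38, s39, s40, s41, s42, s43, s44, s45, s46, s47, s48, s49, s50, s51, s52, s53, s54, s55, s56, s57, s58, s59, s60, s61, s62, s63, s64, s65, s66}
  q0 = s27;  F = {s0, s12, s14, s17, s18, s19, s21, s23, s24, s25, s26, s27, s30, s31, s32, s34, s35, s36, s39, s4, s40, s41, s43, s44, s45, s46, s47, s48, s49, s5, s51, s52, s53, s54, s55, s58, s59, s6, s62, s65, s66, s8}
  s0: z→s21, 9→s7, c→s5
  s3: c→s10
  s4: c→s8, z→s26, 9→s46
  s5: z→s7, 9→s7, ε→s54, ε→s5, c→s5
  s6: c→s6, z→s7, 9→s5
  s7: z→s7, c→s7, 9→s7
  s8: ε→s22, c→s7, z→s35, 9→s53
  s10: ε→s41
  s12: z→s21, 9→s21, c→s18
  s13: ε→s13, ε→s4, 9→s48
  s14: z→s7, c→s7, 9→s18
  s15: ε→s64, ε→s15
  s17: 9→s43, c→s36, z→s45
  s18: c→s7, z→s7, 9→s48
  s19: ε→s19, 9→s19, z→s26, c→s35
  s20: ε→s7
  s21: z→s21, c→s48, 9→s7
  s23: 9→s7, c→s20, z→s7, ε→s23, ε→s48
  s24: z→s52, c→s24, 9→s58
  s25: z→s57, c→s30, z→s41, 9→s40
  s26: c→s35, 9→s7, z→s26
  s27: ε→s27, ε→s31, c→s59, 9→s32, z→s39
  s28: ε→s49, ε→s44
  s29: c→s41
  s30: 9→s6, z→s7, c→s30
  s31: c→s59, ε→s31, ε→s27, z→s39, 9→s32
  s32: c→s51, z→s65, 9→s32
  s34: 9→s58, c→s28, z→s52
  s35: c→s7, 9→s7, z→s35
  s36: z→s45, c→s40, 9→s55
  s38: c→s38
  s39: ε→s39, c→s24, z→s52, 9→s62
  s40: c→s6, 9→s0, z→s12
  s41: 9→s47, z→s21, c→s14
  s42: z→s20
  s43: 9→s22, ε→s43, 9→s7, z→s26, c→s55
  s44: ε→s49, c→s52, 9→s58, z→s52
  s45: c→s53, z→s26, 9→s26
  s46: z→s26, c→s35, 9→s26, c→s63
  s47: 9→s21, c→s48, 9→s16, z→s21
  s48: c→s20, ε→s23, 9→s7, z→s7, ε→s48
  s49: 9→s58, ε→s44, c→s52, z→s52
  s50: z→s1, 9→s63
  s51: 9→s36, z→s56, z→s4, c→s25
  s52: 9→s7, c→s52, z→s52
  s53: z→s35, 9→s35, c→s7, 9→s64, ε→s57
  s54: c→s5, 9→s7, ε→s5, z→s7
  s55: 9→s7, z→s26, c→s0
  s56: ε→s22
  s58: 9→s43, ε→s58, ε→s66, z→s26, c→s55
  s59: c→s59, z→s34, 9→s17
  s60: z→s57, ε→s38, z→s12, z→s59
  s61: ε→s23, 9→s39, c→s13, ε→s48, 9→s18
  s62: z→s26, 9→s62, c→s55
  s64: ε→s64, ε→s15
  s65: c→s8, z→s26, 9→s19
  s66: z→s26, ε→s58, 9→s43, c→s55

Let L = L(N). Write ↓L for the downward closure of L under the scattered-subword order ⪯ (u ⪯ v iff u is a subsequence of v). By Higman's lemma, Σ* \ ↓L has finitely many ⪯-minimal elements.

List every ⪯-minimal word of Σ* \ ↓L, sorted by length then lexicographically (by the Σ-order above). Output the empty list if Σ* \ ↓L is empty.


|Q|=67, |F|=42, |δ|=183 (35 ε).
min D↑ (38 st, q0=0, F={18}): 0:9→1,z→2,c→3 1:9→1,z→4,c→5 2:9→6,z→7,c→8 3:9→9,z→10,c→3 4:9→11,z→12,c→13 5:9→14,z→15,c→16 6:9→6,z→12,c→17 7:9→18,z→7,c→7 8:9→19,z→7,c→8 9:9→20,z→21,c→14 10:9→19,z→7,c→22 11:9→11,z→12,c→23 12:9→18,z→12,c→23 13:9→24,z→23,c→18 14:9→17,z→21,c→25 15:9→26,z→12,c→13 16:9→25,z→27,c→28 17:9→18,z→12,c→29 18:9→18,z→18,c→18 19:9→20,z→12,c→17 20:9→18,z→12,c→17 21:9→12,z→12,c→24 22:9→19,z→7,c→7 23:9→18,z→23,c→18 24:9→23,z→23,c→18 25:9→29,z→30,c→31 26:9→12,z→12,c→23 27:9→32,z→33,c→34 28:9→31,z→18,c→28 29:9→18,z→33,c→35 30:9→33,z→33,c→36 31:9→35,z→18,c→31 32:9→33,z→33,c→37 33:9→18,z→33,c→37 34:9→36,z→18,c→18 35:9→18,z→18,c→35 36:9→37,z→18,c→18 37:9→18,z→18,c→18 [Hopcroft].
'zz9': N↓-sim [52, 41, 8, 1] end={s7} rej; 3/3 deletions ∈↓L.
'9zcc': |S_i|=[52, 42, 26, 14, 2] end={s20,s7} ∉↓L; 4/4 del acc.
'z9c9': N↓-sim [52, 41, 26, 12, 1] end={s7} rej; 4/4 deletions ∈↓L.
'c999': N↓-sim [52, 45, 30, 16, 2] end={s22,s7} ∉↓L; 4/4 single-dels accept.
'9cccz': run [52, 42, 34, 26, 10, 1] end={s7} ∉↓L; 5/5 deletions ∈↓L.
'czcc9': N↓-sim [52, 45, 36, 27, 12, 1] end={s7} — reject; 5/5 del acc.
6 minimals (antichain).

A = [zz9, 9zcc, z9c9, c999, 9cccz, czcc9].


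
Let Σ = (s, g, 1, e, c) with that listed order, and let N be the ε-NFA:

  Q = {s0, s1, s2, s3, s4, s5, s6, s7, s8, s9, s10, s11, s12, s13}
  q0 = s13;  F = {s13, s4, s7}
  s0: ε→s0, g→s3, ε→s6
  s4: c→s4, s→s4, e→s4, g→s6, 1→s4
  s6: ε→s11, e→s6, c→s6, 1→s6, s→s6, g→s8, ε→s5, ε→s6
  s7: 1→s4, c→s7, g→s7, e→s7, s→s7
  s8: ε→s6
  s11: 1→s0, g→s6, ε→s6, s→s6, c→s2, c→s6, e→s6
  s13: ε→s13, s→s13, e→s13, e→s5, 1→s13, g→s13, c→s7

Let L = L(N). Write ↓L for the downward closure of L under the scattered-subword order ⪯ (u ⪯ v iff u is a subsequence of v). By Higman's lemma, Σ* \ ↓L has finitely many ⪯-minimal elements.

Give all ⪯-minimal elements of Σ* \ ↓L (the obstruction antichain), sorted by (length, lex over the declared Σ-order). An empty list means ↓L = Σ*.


|Q|=14, |F|=3, |δ|=36 (8 ε).
min D↑ (4 st, q0=0, F={3}): 0:s→0,g→0,1→0,e→0,c→1 1:s→1,g→1,1→2,e→1,c→1 2:s→2,g→3,1→2,e→2,c→2 3:s→3,g→3,1→3,e→3,c→3 (ε-aug+det+¬).
'c1g': run [10, 9, 8, 7] end={s0,s11,s2,s3,s5,s6,s8} ∉↓L; 3/3 del acc.
1 words, ⪯-incomp.

min(Σ*\↓L) = [c1g].


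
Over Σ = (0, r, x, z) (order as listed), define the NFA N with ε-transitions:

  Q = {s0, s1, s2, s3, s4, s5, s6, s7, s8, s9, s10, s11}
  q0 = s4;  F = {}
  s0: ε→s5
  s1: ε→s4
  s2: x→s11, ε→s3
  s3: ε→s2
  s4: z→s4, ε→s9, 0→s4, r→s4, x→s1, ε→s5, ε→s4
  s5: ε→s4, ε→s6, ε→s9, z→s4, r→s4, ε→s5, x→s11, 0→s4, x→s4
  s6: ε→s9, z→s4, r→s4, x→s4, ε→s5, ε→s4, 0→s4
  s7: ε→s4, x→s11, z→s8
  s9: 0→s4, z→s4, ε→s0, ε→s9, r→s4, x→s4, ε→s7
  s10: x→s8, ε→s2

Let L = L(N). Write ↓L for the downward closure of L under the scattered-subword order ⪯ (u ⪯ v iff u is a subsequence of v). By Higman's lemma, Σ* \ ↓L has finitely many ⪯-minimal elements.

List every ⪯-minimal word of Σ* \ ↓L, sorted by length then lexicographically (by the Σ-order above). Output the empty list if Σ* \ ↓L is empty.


|Q|=12, |F|=0, |δ|=40 (19 ε).
min D↑ (1 st, q0=0, F={0}): 0:0→0,r→0,x→0,z→0 [Hopcroft].
ε ∈ L(D↑) ⇒ ↓L = ∅.

min(Σ*\↓L) = [ε].


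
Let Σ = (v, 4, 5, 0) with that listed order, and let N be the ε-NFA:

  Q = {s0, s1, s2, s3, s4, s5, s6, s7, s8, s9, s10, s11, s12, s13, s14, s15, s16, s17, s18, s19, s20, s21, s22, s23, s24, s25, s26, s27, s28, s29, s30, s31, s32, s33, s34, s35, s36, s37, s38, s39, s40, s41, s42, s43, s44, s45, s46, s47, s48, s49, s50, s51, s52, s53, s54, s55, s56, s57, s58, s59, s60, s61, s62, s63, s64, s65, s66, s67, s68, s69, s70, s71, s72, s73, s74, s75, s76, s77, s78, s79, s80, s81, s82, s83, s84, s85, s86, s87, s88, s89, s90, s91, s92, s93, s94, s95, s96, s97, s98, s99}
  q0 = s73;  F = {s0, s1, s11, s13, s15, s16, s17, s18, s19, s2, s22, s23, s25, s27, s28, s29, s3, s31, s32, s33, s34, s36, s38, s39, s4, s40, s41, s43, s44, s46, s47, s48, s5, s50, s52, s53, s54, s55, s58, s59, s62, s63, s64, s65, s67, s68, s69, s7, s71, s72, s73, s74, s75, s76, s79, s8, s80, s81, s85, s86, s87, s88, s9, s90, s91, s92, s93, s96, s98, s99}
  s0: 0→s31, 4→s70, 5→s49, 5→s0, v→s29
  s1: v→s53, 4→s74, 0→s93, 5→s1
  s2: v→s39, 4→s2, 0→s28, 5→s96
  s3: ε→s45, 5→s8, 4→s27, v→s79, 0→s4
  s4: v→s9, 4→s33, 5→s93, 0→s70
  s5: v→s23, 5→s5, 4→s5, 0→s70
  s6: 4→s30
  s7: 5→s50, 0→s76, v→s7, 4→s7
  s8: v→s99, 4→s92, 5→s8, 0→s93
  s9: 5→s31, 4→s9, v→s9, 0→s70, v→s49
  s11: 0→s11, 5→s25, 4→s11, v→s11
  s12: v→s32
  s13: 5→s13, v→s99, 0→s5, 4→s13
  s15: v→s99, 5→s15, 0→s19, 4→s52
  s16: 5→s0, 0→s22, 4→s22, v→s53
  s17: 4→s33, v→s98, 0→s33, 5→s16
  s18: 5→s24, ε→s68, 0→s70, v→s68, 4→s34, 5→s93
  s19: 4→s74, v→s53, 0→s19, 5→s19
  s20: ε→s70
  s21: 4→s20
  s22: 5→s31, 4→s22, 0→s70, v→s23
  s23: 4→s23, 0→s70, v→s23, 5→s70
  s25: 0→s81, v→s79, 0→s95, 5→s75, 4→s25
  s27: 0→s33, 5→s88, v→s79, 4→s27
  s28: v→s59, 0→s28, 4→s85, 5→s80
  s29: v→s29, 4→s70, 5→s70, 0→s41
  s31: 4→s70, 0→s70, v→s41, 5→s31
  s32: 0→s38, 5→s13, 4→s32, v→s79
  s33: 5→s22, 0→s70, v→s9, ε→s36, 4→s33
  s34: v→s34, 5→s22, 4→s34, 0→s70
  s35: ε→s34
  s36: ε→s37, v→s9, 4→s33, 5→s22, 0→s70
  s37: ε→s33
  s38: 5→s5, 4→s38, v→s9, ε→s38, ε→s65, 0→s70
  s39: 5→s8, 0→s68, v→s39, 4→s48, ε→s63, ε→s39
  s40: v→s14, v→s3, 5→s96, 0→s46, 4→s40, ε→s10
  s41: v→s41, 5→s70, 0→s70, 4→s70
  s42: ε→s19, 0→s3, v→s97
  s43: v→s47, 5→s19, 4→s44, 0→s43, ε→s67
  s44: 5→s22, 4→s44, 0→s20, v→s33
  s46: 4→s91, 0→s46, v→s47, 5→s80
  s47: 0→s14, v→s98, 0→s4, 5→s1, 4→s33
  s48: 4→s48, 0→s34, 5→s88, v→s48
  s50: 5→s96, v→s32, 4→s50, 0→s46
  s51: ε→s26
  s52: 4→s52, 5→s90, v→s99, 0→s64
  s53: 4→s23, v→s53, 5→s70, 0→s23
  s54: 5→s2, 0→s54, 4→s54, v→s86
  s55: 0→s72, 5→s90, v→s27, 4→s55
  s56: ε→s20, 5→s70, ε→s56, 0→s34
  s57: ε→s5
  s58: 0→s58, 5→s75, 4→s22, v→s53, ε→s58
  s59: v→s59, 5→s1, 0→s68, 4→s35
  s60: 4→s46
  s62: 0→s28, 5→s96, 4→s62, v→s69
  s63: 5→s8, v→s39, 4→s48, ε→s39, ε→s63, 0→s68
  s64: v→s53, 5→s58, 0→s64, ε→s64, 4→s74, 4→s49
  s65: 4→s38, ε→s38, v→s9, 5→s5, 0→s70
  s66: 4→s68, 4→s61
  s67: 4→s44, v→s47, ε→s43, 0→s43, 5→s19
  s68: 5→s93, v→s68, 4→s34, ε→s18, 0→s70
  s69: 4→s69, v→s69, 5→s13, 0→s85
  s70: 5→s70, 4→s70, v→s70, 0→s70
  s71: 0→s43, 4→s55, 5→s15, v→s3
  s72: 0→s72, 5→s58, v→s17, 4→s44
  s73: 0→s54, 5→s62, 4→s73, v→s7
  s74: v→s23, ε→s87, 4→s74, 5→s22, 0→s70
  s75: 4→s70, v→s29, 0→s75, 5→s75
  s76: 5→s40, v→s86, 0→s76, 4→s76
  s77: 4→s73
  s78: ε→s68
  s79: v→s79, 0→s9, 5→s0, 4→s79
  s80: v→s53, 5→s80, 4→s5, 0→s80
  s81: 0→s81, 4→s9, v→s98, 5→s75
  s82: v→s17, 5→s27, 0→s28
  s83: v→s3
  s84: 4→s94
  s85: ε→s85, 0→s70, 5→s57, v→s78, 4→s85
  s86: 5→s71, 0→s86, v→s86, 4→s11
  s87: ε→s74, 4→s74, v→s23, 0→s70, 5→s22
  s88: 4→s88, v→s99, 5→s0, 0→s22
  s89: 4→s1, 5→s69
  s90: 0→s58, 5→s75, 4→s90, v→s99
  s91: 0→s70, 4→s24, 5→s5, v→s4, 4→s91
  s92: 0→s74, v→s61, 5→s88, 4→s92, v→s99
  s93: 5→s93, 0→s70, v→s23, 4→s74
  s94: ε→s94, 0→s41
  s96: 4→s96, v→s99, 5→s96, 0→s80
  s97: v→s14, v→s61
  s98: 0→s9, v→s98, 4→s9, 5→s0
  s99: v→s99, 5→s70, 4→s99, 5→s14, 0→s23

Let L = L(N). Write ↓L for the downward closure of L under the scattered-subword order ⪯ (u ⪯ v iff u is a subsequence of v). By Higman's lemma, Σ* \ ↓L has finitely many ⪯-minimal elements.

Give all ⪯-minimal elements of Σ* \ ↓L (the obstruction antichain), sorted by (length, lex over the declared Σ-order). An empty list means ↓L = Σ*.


|Q|=100, |F|=70, |δ|=345 (30 ε).
min D↑ (65 st, q0=0, F={29}): 0:v→1,4→0,5→2,0→3 1:v→1,4→1,5→4,0→5 2:v→6,4→2,5→7,0→8 3:v→9,4→3,5→10,0→3 4:v→11,4→4,5→7,0→12 5:v→9,4→5,5→13,0→5 6:v→6,4→6,5→14,0→15 7:v→16,4→7,5→7,0→17 8:v→18,4→15,5→17,0→8 9:v→9,4→19,5→20,0→9 10:v→21,4→10,5→7,0→8 11:v→22,4→11,5→14,0→23 12:v→24,4→25,5→17,0→12 13:v→26,4→13,5→7,0→12 14:v→16,4→14,5→14,0→27 15:v→28,4→15,5→27,0→29 16:v→16,4→16,5→29,0→30 17:v→31,4→27,5→17,0→17 18:v→18,4→32,5→33,0→28 19:v→19,4→19,5→34,0→19 20:v→26,4→35,5→36,0→37 21:v→21,4→38,5→39,0→28 22:v→22,4→22,5→40,0→41 23:v→41,4→23,5→27,0→29 24:v→42,4→43,5→33,0→44 25:v→44,4→25,5→27,0→29 26:v→22,4→45,5→39,0→44 27:v→30,4→27,5→27,0→29 28:v→28,4→32,5→46,0→29 29:v→29,4→29,5→29,0→29 30:v→30,4→30,5→29,0→29 31:v→31,4→30,5→29,0→30 32:v→32,4→32,5→47,0→29 33:v→31,4→48,5→33,0→46 34:v→22,4→34,5→49,0→50 35:v→45,4→35,5→51,0→52 36:v→16,4→53,5→36,0→54 37:v→24,4→55,5→54,0→37 38:v→38,4→38,5→56,0→32 39:v→16,4→57,5→39,0→46 40:v→58,4→29,5→40,0→59 41:v→41,4→41,5→59,0→29 42:v→42,4→41,5→40,0→41 43:v→41,4→43,5→47,0→29 44:v→41,4→43,5→46,0→29 45:v→22,4→45,5→56,0→43 46:v→30,4→48,5→46,0→29 47:v→30,4→47,5→59,0→29 48:v→30,4→48,5→47,0→29 49:v→58,4→29,5→49,0→49 50:v→42,4→41,5→49,0→50 51:v→16,4→51,5→49,0→60 52:v→61,4→55,5→60,0→52 53:v→16,4→53,5→51,0→62 54:v→31,4→48,5→54,0→54 55:v→43,4→55,5→47,0→29 56:v→16,4→56,5→40,0→47 57:v→16,4→57,5→56,0→48 58:v→58,4→29,5→29,0→63 59:v→63,4→29,5→59,0→29 60:v→31,4→47,5→49,0→60 61:v→42,4→43,5→64,0→43 62:v→31,4→48,5→60,0→62 63:v→63,4→29,5→29,0→29 64:v→31,4→47,5→40,0→47 (ε-aug+det+¬).
'5v00': N↓-sim [83, 77, 50, 25, 1] end={s70} rej; 4/4 single-dels accept.
'55v5': run [83, 77, 33, 8, 2] end={s14,s70} — reject; 4/4 single-dels accept.
'5040': run [83, 77, 50, 28, 2] end={s20,s70} — reject; 4/4 deletions ∈↓L.
'v5vv54': |S_i|=[83, 78, 63, 37, 14, 7, 1] end={s70} rej; 6/6 deletions ∈↓L.
'0v4554': |S_i|=[83, 76, 61, 41, 22, 8, 1] end={s70} rej; 6/6 del acc.
5 minimals (antichain).

Antichain: [5v00, 55v5, 5040, v5vv54, 0v4554].
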